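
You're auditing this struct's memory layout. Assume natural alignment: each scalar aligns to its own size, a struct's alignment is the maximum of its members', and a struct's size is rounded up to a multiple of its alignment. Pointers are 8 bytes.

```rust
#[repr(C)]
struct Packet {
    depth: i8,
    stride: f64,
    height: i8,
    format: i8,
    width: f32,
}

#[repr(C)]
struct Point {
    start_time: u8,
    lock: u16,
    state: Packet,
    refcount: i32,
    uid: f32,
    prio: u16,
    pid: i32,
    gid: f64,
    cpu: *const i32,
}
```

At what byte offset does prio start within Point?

40

Packet: @0: depth [1B, align 1] → 1; +7 pad (align 8); @8: stride [8B, align 8] → 16; @16: height [1B, align 1] → 17; @17: format [1B, align 1] → 18; +2 pad (align 4); @20: width [4B, align 4] → 24; size 24, align 8
@0: start_time [1B, align 1] → 1
+1 pad (align 2)
@2: lock [2B, align 2] → 4
+4 pad (align 8)
@8: state [24B, align 8] → 32
@32: refcount [4B, align 4] → 36
@36: uid [4B, align 4] → 40
@40: prio [2B, align 2] → 42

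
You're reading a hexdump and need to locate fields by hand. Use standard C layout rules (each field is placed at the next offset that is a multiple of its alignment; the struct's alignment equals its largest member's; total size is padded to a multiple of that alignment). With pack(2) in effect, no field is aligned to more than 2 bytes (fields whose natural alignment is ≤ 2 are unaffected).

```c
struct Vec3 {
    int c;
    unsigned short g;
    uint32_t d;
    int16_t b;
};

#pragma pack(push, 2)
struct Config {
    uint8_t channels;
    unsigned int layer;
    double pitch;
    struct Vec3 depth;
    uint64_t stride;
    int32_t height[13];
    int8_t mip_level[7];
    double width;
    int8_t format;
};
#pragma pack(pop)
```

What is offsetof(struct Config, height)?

Vec3: @0: c [4B, align 4] → 4; @4: g [2B, align 2] → 6; +2 pad (align 4); @8: d [4B, align 4] → 12; @12: b [2B, align 2] → 14; +2 tail pad (align 4); size 16, align 4
@0: channels [1B, align 1] → 1
+1 pad (align 2)
@2: layer [4B, align 2] → 6
@6: pitch [8B, align 2] → 14
@14: depth [16B, align 2] → 30
@30: stride [8B, align 2] → 38
@38: height [52B, align 2] → 90

38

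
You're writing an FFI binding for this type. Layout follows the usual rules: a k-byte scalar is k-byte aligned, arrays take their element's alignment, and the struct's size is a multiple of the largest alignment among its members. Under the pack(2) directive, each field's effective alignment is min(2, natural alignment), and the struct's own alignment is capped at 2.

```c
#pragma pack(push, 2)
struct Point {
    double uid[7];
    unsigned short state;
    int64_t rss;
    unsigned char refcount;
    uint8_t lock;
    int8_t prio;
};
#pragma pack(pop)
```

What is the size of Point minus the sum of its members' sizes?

0..56  uid  (56B, 2-aligned)
56..58  state  (2B, 2-aligned)
58..66  rss  (8B, 2-aligned)
66..67  refcount  (1B, 1-aligned)
67..68  lock  (1B, 1-aligned)
68..69  prio  (1B, 1-aligned)
69..70  -- tail padding (1B)
sizeof = 70, alignof = 2
data bytes 69, size 70 → padding 1

1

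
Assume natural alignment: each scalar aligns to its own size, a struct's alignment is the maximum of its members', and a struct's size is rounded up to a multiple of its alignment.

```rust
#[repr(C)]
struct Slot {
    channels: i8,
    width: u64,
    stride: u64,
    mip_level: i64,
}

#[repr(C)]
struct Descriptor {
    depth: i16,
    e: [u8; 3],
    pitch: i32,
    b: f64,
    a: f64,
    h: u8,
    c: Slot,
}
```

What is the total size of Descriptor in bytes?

72

Slot: channels at 0 (size 1, align 1) → ends 1; pad 7 to align 8 for width; width at 8 (size 8, align 8) → ends 16; stride at 16 (size 8, align 8) → ends 24; mip_level at 24 (size 8, align 8) → ends 32; total 32 bytes, alignment 8
depth at 0 (size 2, align 2) → ends 2
e at 2 (size 3, align 1) → ends 5
pad 3 to align 4 for pitch
pitch at 8 (size 4, align 4) → ends 12
pad 4 to align 8 for b
b at 16 (size 8, align 8) → ends 24
a at 24 (size 8, align 8) → ends 32
h at 32 (size 1, align 1) → ends 33
pad 7 to align 8 for c
c at 40 (size 32, align 8) → ends 72
total 72 bytes, alignment 8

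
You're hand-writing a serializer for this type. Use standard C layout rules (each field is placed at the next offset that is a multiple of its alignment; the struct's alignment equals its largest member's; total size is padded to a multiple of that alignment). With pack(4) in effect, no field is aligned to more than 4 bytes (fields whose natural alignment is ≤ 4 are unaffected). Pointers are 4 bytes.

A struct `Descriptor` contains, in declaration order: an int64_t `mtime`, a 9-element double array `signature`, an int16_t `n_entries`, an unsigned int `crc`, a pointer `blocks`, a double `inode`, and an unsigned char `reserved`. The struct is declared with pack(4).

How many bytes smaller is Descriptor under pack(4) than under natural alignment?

8

natural layout:
  0..8  mtime  (8B, 8-aligned)
  8..80  signature  (72B, 8-aligned)
  80..82  n_entries  (2B, 2-aligned)
  82..84  -- padding (2B)
  84..88  crc  (4B, 4-aligned)
  88..92  blocks  (4B, 4-aligned)
  92..96  -- padding (4B)
  96..104  inode  (8B, 8-aligned)
  104..105  reserved  (1B, 1-aligned)
  105..112  -- tail padding (7B)
  sizeof = 112, alignof = 8
packed(4) layout:
  0..8  mtime  (8B, 4-aligned)
  8..80  signature  (72B, 4-aligned)
  80..82  n_entries  (2B, 2-aligned)
  82..84  -- padding (2B)
  84..88  crc  (4B, 4-aligned)
  88..92  blocks  (4B, 4-aligned)
  92..100  inode  (8B, 4-aligned)
  100..101  reserved  (1B, 1-aligned)
  101..104  -- tail padding (3B)
  sizeof = 104, alignof = 4
112 − 104 = 8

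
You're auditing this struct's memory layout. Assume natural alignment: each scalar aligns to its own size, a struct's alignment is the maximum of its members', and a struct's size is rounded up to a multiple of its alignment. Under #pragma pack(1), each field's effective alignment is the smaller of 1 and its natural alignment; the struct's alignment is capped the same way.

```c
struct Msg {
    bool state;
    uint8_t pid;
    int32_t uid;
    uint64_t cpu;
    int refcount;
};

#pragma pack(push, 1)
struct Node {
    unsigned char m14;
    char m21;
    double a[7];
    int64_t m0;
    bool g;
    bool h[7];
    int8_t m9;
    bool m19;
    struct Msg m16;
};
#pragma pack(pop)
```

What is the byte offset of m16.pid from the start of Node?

77

Msg: state at 0 (size 1, align 1) → ends 1; pid at 1 (size 1, align 1) → ends 2; pad 2 to align 4 for uid; uid at 4 (size 4, align 4) → ends 8; cpu at 8 (size 8, align 8) → ends 16; refcount at 16 (size 4, align 4) → ends 20; tail pad 4 to reach multiple of 8; total 24 bytes, alignment 8
m14 at 0 (size 1, align 1) → ends 1
m21 at 1 (size 1, align 1) → ends 2
a at 2 (size 56, align 1) → ends 58
m0 at 58 (size 8, align 1) → ends 66
g at 66 (size 1, align 1) → ends 67
h at 67 (size 7, align 1) → ends 74
m9 at 74 (size 1, align 1) → ends 75
m19 at 75 (size 1, align 1) → ends 76
m16 at 76 (size 24, align 1) → ends 100
within Msg: pid at 1
76 + 1 = 77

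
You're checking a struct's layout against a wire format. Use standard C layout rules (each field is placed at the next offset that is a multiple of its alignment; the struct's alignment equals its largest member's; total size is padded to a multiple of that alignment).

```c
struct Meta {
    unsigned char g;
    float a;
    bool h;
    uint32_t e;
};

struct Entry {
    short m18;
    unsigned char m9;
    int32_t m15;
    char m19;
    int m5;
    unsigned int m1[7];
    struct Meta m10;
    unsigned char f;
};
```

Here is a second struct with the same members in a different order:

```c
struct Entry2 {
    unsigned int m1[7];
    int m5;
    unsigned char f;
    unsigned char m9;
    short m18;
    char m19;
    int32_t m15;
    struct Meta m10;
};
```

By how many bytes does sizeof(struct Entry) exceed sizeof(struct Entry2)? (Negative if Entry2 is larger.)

4

Meta: g at 0 (size 1, align 1) → ends 1; pad 3 to align 4 for a; a at 4 (size 4, align 4) → ends 8; h at 8 (size 1, align 1) → ends 9; pad 3 to align 4 for e; e at 12 (size 4, align 4) → ends 16; total 16 bytes, alignment 4
m18 at 0 (size 2, align 2) → ends 2
m9 at 2 (size 1, align 1) → ends 3
pad 1 to align 4 for m15
m15 at 4 (size 4, align 4) → ends 8
m19 at 8 (size 1, align 1) → ends 9
pad 3 to align 4 for m5
m5 at 12 (size 4, align 4) → ends 16
m1 at 16 (size 28, align 4) → ends 44
m10 at 44 (size 16, align 4) → ends 60
f at 60 (size 1, align 1) → ends 61
tail pad 3 to reach multiple of 4
total 64 bytes, alignment 4
— Entry2 —
m1 at 0 (size 28, align 4) → ends 28
m5 at 28 (size 4, align 4) → ends 32
f at 32 (size 1, align 1) → ends 33
m9 at 33 (size 1, align 1) → ends 34
m18 at 34 (size 2, align 2) → ends 36
m19 at 36 (size 1, align 1) → ends 37
pad 3 to align 4 for m15
m15 at 40 (size 4, align 4) → ends 44
m10 at 44 (size 16, align 4) → ends 60
total 60 bytes, alignment 4
64 − 60 = 4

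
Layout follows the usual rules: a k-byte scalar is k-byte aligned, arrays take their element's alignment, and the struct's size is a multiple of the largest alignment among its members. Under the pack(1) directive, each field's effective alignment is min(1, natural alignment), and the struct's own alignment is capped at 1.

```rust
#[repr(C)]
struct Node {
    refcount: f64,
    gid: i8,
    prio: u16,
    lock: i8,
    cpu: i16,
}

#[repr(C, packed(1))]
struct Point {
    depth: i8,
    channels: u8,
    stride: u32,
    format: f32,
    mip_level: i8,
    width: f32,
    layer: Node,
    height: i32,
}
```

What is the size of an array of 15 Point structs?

Node: refcount at 0 (size 8, align 8) → ends 8; gid at 8 (size 1, align 1) → ends 9; pad 1 to align 2 for prio; prio at 10 (size 2, align 2) → ends 12; lock at 12 (size 1, align 1) → ends 13; pad 1 to align 2 for cpu; cpu at 14 (size 2, align 2) → ends 16; total 16 bytes, alignment 8
depth at 0 (size 1, align 1) → ends 1
channels at 1 (size 1, align 1) → ends 2
stride at 2 (size 4, align 1) → ends 6
format at 6 (size 4, align 1) → ends 10
mip_level at 10 (size 1, align 1) → ends 11
width at 11 (size 4, align 1) → ends 15
layer at 15 (size 16, align 1) → ends 31
height at 31 (size 4, align 1) → ends 35
total 35 bytes, alignment 1
array of 15: 15 × 35 = 525

525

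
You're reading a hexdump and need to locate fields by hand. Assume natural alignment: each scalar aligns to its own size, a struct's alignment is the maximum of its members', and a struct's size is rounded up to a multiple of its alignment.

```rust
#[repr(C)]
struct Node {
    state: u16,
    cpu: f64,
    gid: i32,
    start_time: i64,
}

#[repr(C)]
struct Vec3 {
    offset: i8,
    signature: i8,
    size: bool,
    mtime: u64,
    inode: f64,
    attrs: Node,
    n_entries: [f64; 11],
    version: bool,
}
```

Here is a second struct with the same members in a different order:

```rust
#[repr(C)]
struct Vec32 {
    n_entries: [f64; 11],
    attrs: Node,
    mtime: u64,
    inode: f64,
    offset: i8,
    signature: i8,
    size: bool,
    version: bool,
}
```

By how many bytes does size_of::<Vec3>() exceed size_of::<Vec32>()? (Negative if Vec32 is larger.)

Node: @0: state [2B, align 2] → 2; +6 pad (align 8); @8: cpu [8B, align 8] → 16; @16: gid [4B, align 4] → 20; +4 pad (align 8); @24: start_time [8B, align 8] → 32; size 32, align 8
@0: offset [1B, align 1] → 1
@1: signature [1B, align 1] → 2
@2: size [1B, align 1] → 3
+5 pad (align 8)
@8: mtime [8B, align 8] → 16
@16: inode [8B, align 8] → 24
@24: attrs [32B, align 8] → 56
@56: n_entries [88B, align 8] → 144
@144: version [1B, align 1] → 145
+7 tail pad (align 8)
size 152, align 8
— Vec32 —
@0: n_entries [88B, align 8] → 88
@88: attrs [32B, align 8] → 120
@120: mtime [8B, align 8] → 128
@128: inode [8B, align 8] → 136
@136: offset [1B, align 1] → 137
@137: signature [1B, align 1] → 138
@138: size [1B, align 1] → 139
@139: version [1B, align 1] → 140
+4 tail pad (align 8)
size 144, align 8
152 − 144 = 8

8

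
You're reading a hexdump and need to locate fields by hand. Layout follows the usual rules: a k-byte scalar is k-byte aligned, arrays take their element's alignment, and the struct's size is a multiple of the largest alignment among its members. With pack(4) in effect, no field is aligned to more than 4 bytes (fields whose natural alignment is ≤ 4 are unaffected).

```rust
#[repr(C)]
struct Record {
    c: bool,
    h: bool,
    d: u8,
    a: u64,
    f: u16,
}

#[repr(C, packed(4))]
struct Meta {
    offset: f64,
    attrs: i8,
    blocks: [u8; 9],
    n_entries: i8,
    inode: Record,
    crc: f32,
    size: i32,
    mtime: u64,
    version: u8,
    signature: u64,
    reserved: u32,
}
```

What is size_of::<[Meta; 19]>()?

Record: 0..1  c  (1B, 1-aligned); 1..2  h  (1B, 1-aligned); 2..3  d  (1B, 1-aligned); 3..8  -- padding (5B); 8..16  a  (8B, 8-aligned); 16..18  f  (2B, 2-aligned); 18..24  -- tail padding (6B); sizeof = 24, alignof = 8
0..8  offset  (8B, 4-aligned)
8..9  attrs  (1B, 1-aligned)
9..18  blocks  (9B, 1-aligned)
18..19  n_entries  (1B, 1-aligned)
19..20  -- padding (1B)
20..44  inode  (24B, 4-aligned)
44..48  crc  (4B, 4-aligned)
48..52  size  (4B, 4-aligned)
52..60  mtime  (8B, 4-aligned)
60..61  version  (1B, 1-aligned)
61..64  -- padding (3B)
64..72  signature  (8B, 4-aligned)
72..76  reserved  (4B, 4-aligned)
sizeof = 76, alignof = 4
array of 19: 19 × 76 = 1444

1444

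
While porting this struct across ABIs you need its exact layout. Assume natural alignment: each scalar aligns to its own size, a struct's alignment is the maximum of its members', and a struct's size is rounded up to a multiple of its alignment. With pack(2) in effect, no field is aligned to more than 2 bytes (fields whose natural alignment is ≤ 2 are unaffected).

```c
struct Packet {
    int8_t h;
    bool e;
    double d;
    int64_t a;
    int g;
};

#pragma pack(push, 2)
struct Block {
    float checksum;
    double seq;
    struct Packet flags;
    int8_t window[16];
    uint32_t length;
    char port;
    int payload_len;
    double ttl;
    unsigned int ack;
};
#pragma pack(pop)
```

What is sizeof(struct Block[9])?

Packet: @0: h [1B, align 1] → 1; @1: e [1B, align 1] → 2; +6 pad (align 8); @8: d [8B, align 8] → 16; @16: a [8B, align 8] → 24; @24: g [4B, align 4] → 28; +4 tail pad (align 8); size 32, align 8
@0: checksum [4B, align 2] → 4
@4: seq [8B, align 2] → 12
@12: flags [32B, align 2] → 44
@44: window [16B, align 1] → 60
@60: length [4B, align 2] → 64
@64: port [1B, align 1] → 65
+1 pad (align 2)
@66: payload_len [4B, align 2] → 70
@70: ttl [8B, align 2] → 78
@78: ack [4B, align 2] → 82
size 82, align 2
array of 9: 9 × 82 = 738

738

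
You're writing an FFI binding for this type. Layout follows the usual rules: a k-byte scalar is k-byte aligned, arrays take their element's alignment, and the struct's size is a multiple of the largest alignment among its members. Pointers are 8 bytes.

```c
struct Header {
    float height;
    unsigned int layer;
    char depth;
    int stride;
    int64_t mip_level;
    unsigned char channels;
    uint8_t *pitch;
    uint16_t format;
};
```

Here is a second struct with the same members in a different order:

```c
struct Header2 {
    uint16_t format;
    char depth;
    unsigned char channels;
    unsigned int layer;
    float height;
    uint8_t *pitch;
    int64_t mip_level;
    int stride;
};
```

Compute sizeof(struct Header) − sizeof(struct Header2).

8

height at 0 (size 4, align 4) → ends 4
layer at 4 (size 4, align 4) → ends 8
depth at 8 (size 1, align 1) → ends 9
pad 3 to align 4 for stride
stride at 12 (size 4, align 4) → ends 16
mip_level at 16 (size 8, align 8) → ends 24
channels at 24 (size 1, align 1) → ends 25
pad 7 to align 8 for pitch
pitch at 32 (size 8, align 8) → ends 40
format at 40 (size 2, align 2) → ends 42
tail pad 6 to reach multiple of 8
total 48 bytes, alignment 8
— Header2 —
format at 0 (size 2, align 2) → ends 2
depth at 2 (size 1, align 1) → ends 3
channels at 3 (size 1, align 1) → ends 4
layer at 4 (size 4, align 4) → ends 8
height at 8 (size 4, align 4) → ends 12
pad 4 to align 8 for pitch
pitch at 16 (size 8, align 8) → ends 24
mip_level at 24 (size 8, align 8) → ends 32
stride at 32 (size 4, align 4) → ends 36
tail pad 4 to reach multiple of 8
total 40 bytes, alignment 8
48 − 40 = 8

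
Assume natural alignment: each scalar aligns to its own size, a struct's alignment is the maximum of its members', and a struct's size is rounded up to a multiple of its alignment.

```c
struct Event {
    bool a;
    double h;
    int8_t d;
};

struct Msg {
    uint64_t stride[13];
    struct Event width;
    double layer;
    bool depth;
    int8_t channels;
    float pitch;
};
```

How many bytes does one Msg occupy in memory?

Event: 0..1  a  (1B, 1-aligned); 1..8  -- padding (7B); 8..16  h  (8B, 8-aligned); 16..17  d  (1B, 1-aligned); 17..24  -- tail padding (7B); sizeof = 24, alignof = 8
0..104  stride  (104B, 8-aligned)
104..128  width  (24B, 8-aligned)
128..136  layer  (8B, 8-aligned)
136..137  depth  (1B, 1-aligned)
137..138  channels  (1B, 1-aligned)
138..140  -- padding (2B)
140..144  pitch  (4B, 4-aligned)
sizeof = 144, alignof = 8

144 bytes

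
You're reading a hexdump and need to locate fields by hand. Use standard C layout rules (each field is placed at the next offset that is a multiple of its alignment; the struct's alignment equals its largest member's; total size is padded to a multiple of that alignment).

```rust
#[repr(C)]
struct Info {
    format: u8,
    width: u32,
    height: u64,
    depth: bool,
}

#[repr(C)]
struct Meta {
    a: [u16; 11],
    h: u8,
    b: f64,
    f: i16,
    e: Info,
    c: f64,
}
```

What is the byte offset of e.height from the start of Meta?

48

Info: @0: format [1B, align 1] → 1; +3 pad (align 4); @4: width [4B, align 4] → 8; @8: height [8B, align 8] → 16; @16: depth [1B, align 1] → 17; +7 tail pad (align 8); size 24, align 8
@0: a [22B, align 2] → 22
@22: h [1B, align 1] → 23
+1 pad (align 8)
@24: b [8B, align 8] → 32
@32: f [2B, align 2] → 34
+6 pad (align 8)
@40: e [24B, align 8] → 64
within Info: height at 8
40 + 8 = 48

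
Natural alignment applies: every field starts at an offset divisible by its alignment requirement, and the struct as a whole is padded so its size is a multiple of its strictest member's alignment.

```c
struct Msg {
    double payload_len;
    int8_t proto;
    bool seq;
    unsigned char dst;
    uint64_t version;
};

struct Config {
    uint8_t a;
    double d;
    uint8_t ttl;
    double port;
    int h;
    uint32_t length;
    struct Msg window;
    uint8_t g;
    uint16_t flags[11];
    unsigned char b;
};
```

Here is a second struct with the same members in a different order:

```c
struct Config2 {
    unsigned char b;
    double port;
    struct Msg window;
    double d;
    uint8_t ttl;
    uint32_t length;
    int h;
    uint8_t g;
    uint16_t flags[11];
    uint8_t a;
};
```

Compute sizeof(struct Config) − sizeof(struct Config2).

Msg: @0: payload_len [8B, align 8] → 8; @8: proto [1B, align 1] → 9; @9: seq [1B, align 1] → 10; @10: dst [1B, align 1] → 11; +5 pad (align 8); @16: version [8B, align 8] → 24; size 24, align 8
@0: a [1B, align 1] → 1
+7 pad (align 8)
@8: d [8B, align 8] → 16
@16: ttl [1B, align 1] → 17
+7 pad (align 8)
@24: port [8B, align 8] → 32
@32: h [4B, align 4] → 36
@36: length [4B, align 4] → 40
@40: window [24B, align 8] → 64
@64: g [1B, align 1] → 65
+1 pad (align 2)
@66: flags [22B, align 2] → 88
@88: b [1B, align 1] → 89
+7 tail pad (align 8)
size 96, align 8
— Config2 —
@0: b [1B, align 1] → 1
+7 pad (align 8)
@8: port [8B, align 8] → 16
@16: window [24B, align 8] → 40
@40: d [8B, align 8] → 48
@48: ttl [1B, align 1] → 49
+3 pad (align 4)
@52: length [4B, align 4] → 56
@56: h [4B, align 4] → 60
@60: g [1B, align 1] → 61
+1 pad (align 2)
@62: flags [22B, align 2] → 84
@84: a [1B, align 1] → 85
+3 tail pad (align 8)
size 88, align 8
96 − 88 = 8

8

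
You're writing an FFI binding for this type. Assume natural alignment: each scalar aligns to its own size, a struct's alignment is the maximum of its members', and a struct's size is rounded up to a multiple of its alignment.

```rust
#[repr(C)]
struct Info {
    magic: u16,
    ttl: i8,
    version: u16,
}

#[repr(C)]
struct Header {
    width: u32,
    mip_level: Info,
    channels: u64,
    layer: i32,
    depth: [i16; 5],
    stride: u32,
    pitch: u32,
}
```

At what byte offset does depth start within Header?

28

Info: @0: magic [2B, align 2] → 2; @2: ttl [1B, align 1] → 3; +1 pad (align 2); @4: version [2B, align 2] → 6; size 6, align 2
@0: width [4B, align 4] → 4
@4: mip_level [6B, align 2] → 10
+6 pad (align 8)
@16: channels [8B, align 8] → 24
@24: layer [4B, align 4] → 28
@28: depth [10B, align 2] → 38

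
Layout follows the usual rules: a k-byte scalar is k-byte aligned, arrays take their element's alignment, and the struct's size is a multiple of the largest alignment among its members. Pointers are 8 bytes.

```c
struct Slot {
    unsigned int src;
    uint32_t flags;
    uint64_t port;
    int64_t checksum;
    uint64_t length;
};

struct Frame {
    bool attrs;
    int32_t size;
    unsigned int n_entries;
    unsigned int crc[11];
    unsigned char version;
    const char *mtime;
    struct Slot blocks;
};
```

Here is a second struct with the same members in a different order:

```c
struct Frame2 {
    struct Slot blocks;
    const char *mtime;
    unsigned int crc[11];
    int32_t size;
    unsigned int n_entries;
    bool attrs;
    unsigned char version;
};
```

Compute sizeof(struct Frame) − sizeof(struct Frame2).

8

Slot: 0..4  src  (4B, 4-aligned); 4..8  flags  (4B, 4-aligned); 8..16  port  (8B, 8-aligned); 16..24  checksum  (8B, 8-aligned); 24..32  length  (8B, 8-aligned); sizeof = 32, alignof = 8
0..1  attrs  (1B, 1-aligned)
1..4  -- padding (3B)
4..8  size  (4B, 4-aligned)
8..12  n_entries  (4B, 4-aligned)
12..56  crc  (44B, 4-aligned)
56..57  version  (1B, 1-aligned)
57..64  -- padding (7B)
64..72  mtime  (8B, 8-aligned)
72..104  blocks  (32B, 8-aligned)
sizeof = 104, alignof = 8
— Frame2 —
0..32  blocks  (32B, 8-aligned)
32..40  mtime  (8B, 8-aligned)
40..84  crc  (44B, 4-aligned)
84..88  size  (4B, 4-aligned)
88..92  n_entries  (4B, 4-aligned)
92..93  attrs  (1B, 1-aligned)
93..94  version  (1B, 1-aligned)
94..96  -- tail padding (2B)
sizeof = 96, alignof = 8
104 − 96 = 8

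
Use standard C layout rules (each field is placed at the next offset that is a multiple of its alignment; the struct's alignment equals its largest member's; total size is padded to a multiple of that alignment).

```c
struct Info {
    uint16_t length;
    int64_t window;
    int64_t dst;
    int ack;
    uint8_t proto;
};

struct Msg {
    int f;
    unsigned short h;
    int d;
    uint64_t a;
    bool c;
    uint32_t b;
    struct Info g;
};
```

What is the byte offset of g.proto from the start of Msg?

Info: length at 0 (size 2, align 2) → ends 2; pad 6 to align 8 for window; window at 8 (size 8, align 8) → ends 16; dst at 16 (size 8, align 8) → ends 24; ack at 24 (size 4, align 4) → ends 28; proto at 28 (size 1, align 1) → ends 29; tail pad 3 to reach multiple of 8; total 32 bytes, alignment 8
f at 0 (size 4, align 4) → ends 4
h at 4 (size 2, align 2) → ends 6
pad 2 to align 4 for d
d at 8 (size 4, align 4) → ends 12
pad 4 to align 8 for a
a at 16 (size 8, align 8) → ends 24
c at 24 (size 1, align 1) → ends 25
pad 3 to align 4 for b
b at 28 (size 4, align 4) → ends 32
g at 32 (size 32, align 8) → ends 64
within Info: proto at 28
32 + 28 = 60

60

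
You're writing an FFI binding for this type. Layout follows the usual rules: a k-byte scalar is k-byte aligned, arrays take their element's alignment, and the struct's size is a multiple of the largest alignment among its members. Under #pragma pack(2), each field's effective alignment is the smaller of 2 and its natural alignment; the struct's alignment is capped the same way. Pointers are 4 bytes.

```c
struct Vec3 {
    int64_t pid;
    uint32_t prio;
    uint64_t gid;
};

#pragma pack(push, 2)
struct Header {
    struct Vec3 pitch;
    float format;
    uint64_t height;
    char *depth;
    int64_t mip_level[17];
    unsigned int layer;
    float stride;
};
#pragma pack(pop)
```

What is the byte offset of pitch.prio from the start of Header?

Vec3: 0..8  pid  (8B, 8-aligned); 8..12  prio  (4B, 4-aligned); 12..16  -- padding (4B); 16..24  gid  (8B, 8-aligned); sizeof = 24, alignof = 8
0..24  pitch  (24B, 2-aligned)
within Vec3: prio at 8
0 + 8 = 8

8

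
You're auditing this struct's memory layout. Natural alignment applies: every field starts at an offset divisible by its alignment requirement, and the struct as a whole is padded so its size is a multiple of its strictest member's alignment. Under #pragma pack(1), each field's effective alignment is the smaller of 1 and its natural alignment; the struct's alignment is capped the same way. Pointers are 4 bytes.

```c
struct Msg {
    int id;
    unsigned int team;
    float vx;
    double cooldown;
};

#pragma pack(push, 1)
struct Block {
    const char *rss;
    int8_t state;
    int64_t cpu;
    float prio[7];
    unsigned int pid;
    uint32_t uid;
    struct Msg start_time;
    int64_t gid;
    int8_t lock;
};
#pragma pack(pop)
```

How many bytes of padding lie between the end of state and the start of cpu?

0

Msg: @0: id [4B, align 4] → 4; @4: team [4B, align 4] → 8; @8: vx [4B, align 4] → 12; +4 pad (align 8); @16: cooldown [8B, align 8] → 24; size 24, align 8
@0: rss [4B, align 1] → 4
@4: state [1B, align 1] → 5
@5: cpu [8B, align 1] → 13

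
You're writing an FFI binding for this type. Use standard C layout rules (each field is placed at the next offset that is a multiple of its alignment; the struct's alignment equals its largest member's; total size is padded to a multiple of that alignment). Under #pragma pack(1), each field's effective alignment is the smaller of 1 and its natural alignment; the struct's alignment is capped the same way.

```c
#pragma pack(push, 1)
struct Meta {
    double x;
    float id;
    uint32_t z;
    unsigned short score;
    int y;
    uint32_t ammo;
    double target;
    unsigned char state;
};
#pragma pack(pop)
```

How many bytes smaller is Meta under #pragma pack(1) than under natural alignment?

13

natural layout:
  0..8  x  (8B, 8-aligned)
  8..12  id  (4B, 4-aligned)
  12..16  z  (4B, 4-aligned)
  16..18  score  (2B, 2-aligned)
  18..20  -- padding (2B)
  20..24  y  (4B, 4-aligned)
  24..28  ammo  (4B, 4-aligned)
  28..32  -- padding (4B)
  32..40  target  (8B, 8-aligned)
  40..41  state  (1B, 1-aligned)
  41..48  -- tail padding (7B)
  sizeof = 48, alignof = 8
packed(1) layout:
  0..8  x  (8B, 1-aligned)
  8..12  id  (4B, 1-aligned)
  12..16  z  (4B, 1-aligned)
  16..18  score  (2B, 1-aligned)
  18..22  y  (4B, 1-aligned)
  22..26  ammo  (4B, 1-aligned)
  26..34  target  (8B, 1-aligned)
  34..35  state  (1B, 1-aligned)
  sizeof = 35, alignof = 1
48 − 35 = 13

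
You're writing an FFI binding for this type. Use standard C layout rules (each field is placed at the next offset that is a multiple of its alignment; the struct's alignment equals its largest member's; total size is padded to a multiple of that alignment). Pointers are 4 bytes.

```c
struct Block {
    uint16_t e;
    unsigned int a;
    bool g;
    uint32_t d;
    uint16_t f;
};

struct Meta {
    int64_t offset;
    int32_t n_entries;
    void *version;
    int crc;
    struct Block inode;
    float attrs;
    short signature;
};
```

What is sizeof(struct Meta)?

48

Block: 0..2  e  (2B, 2-aligned); 2..4  -- padding (2B); 4..8  a  (4B, 4-aligned); 8..9  g  (1B, 1-aligned); 9..12  -- padding (3B); 12..16  d  (4B, 4-aligned); 16..18  f  (2B, 2-aligned); 18..20  -- tail padding (2B); sizeof = 20, alignof = 4
0..8  offset  (8B, 8-aligned)
8..12  n_entries  (4B, 4-aligned)
12..16  version  (4B, 4-aligned)
16..20  crc  (4B, 4-aligned)
20..40  inode  (20B, 4-aligned)
40..44  attrs  (4B, 4-aligned)
44..46  signature  (2B, 2-aligned)
46..48  -- tail padding (2B)
sizeof = 48, alignof = 8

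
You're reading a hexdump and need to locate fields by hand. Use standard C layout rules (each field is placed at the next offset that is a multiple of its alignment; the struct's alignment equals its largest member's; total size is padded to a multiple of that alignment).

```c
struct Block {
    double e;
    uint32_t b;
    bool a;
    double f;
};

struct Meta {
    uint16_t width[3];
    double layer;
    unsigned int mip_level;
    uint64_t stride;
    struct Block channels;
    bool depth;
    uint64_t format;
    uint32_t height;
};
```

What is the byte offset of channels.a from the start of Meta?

Block: e at 0 (size 8, align 8) → ends 8; b at 8 (size 4, align 4) → ends 12; a at 12 (size 1, align 1) → ends 13; pad 3 to align 8 for f; f at 16 (size 8, align 8) → ends 24; total 24 bytes, alignment 8
width at 0 (size 6, align 2) → ends 6
pad 2 to align 8 for layer
layer at 8 (size 8, align 8) → ends 16
mip_level at 16 (size 4, align 4) → ends 20
pad 4 to align 8 for stride
stride at 24 (size 8, align 8) → ends 32
channels at 32 (size 24, align 8) → ends 56
within Block: a at 12
32 + 12 = 44

44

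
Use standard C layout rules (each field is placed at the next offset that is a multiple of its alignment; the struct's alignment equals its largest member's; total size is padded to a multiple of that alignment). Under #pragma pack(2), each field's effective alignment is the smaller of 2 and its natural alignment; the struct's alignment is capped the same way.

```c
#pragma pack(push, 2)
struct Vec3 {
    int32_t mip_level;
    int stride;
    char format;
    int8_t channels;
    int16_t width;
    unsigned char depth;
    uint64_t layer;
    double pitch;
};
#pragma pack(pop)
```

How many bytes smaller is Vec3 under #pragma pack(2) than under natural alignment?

2

natural layout:
  0..4  mip_level  (4B, 4-aligned)
  4..8  stride  (4B, 4-aligned)
  8..9  format  (1B, 1-aligned)
  9..10  channels  (1B, 1-aligned)
  10..12  width  (2B, 2-aligned)
  12..13  depth  (1B, 1-aligned)
  13..16  -- padding (3B)
  16..24  layer  (8B, 8-aligned)
  24..32  pitch  (8B, 8-aligned)
  sizeof = 32, alignof = 8
packed(2) layout:
  0..4  mip_level  (4B, 2-aligned)
  4..8  stride  (4B, 2-aligned)
  8..9  format  (1B, 1-aligned)
  9..10  channels  (1B, 1-aligned)
  10..12  width  (2B, 2-aligned)
  12..13  depth  (1B, 1-aligned)
  13..14  -- padding (1B)
  14..22  layer  (8B, 2-aligned)
  22..30  pitch  (8B, 2-aligned)
  sizeof = 30, alignof = 2
32 − 30 = 2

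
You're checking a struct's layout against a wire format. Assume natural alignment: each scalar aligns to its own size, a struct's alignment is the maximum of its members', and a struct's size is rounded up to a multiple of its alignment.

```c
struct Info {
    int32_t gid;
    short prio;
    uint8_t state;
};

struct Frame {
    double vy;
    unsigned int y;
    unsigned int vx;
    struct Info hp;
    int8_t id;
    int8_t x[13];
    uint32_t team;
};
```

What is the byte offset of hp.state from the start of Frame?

Info: 0..4  gid  (4B, 4-aligned); 4..6  prio  (2B, 2-aligned); 6..7  state  (1B, 1-aligned); 7..8  -- tail padding (1B); sizeof = 8, alignof = 4
0..8  vy  (8B, 8-aligned)
8..12  y  (4B, 4-aligned)
12..16  vx  (4B, 4-aligned)
16..24  hp  (8B, 4-aligned)
within Info: state at 6
16 + 6 = 22

22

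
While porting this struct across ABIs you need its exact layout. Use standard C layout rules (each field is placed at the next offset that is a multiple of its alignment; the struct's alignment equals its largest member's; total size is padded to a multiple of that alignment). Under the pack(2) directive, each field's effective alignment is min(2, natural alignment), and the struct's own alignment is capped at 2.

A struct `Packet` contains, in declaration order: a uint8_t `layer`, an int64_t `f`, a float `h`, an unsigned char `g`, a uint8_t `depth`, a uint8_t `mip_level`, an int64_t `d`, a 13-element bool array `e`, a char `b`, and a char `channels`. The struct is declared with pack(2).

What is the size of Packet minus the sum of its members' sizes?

3

0..1  layer  (1B, 1-aligned)
1..2  -- padding (1B)
2..10  f  (8B, 2-aligned)
10..14  h  (4B, 2-aligned)
14..15  g  (1B, 1-aligned)
15..16  depth  (1B, 1-aligned)
16..17  mip_level  (1B, 1-aligned)
17..18  -- padding (1B)
18..26  d  (8B, 2-aligned)
26..39  e  (13B, 1-aligned)
39..40  b  (1B, 1-aligned)
40..41  channels  (1B, 1-aligned)
41..42  -- tail padding (1B)
sizeof = 42, alignof = 2
data bytes 39, size 42 → padding 3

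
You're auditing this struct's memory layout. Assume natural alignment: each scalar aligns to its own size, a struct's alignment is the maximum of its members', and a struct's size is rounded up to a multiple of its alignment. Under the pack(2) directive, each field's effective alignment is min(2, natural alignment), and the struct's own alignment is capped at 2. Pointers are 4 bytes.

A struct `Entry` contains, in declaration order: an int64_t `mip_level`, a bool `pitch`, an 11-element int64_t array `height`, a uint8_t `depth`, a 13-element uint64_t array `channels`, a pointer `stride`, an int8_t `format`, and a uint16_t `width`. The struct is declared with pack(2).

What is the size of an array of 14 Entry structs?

mip_level at 0 (size 8, align 2) → ends 8
pitch at 8 (size 1, align 1) → ends 9
pad 1 to align 2 for height
height at 10 (size 88, align 2) → ends 98
depth at 98 (size 1, align 1) → ends 99
pad 1 to align 2 for channels
channels at 100 (size 104, align 2) → ends 204
stride at 204 (size 4, align 2) → ends 208
format at 208 (size 1, align 1) → ends 209
pad 1 to align 2 for width
width at 210 (size 2, align 2) → ends 212
total 212 bytes, alignment 2
array of 14: 14 × 212 = 2968

2968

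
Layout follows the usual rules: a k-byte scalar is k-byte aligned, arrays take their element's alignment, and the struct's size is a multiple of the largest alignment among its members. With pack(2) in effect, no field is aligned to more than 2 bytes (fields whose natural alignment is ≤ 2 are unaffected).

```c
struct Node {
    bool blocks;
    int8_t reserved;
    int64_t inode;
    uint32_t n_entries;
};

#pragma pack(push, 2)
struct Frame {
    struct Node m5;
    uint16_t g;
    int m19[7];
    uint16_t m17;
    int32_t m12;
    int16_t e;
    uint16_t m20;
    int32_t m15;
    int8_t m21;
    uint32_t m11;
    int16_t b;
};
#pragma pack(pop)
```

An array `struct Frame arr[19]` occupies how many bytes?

Node: blocks at 0 (size 1, align 1) → ends 1; reserved at 1 (size 1, align 1) → ends 2; pad 6 to align 8 for inode; inode at 8 (size 8, align 8) → ends 16; n_entries at 16 (size 4, align 4) → ends 20; tail pad 4 to reach multiple of 8; total 24 bytes, alignment 8
m5 at 0 (size 24, align 2) → ends 24
g at 24 (size 2, align 2) → ends 26
m19 at 26 (size 28, align 2) → ends 54
m17 at 54 (size 2, align 2) → ends 56
m12 at 56 (size 4, align 2) → ends 60
e at 60 (size 2, align 2) → ends 62
m20 at 62 (size 2, align 2) → ends 64
m15 at 64 (size 4, align 2) → ends 68
m21 at 68 (size 1, align 1) → ends 69
pad 1 to align 2 for m11
m11 at 70 (size 4, align 2) → ends 74
b at 74 (size 2, align 2) → ends 76
total 76 bytes, alignment 2
array of 19: 19 × 76 = 1444

1444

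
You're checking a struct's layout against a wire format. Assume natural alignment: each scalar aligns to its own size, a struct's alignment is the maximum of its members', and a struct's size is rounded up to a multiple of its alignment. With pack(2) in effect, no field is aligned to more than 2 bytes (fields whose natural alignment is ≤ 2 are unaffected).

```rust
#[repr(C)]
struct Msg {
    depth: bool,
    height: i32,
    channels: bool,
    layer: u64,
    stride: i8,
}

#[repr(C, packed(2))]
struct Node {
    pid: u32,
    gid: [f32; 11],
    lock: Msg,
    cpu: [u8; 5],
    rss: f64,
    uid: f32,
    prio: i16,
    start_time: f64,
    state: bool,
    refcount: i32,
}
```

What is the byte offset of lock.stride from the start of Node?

Msg: 0..1  depth  (1B, 1-aligned); 1..4  -- padding (3B); 4..8  height  (4B, 4-aligned); 8..9  channels  (1B, 1-aligned); 9..16  -- padding (7B); 16..24  layer  (8B, 8-aligned); 24..25  stride  (1B, 1-aligned); 25..32  -- tail padding (7B); sizeof = 32, alignof = 8
0..4  pid  (4B, 2-aligned)
4..48  gid  (44B, 2-aligned)
48..80  lock  (32B, 2-aligned)
within Msg: stride at 24
48 + 24 = 72

72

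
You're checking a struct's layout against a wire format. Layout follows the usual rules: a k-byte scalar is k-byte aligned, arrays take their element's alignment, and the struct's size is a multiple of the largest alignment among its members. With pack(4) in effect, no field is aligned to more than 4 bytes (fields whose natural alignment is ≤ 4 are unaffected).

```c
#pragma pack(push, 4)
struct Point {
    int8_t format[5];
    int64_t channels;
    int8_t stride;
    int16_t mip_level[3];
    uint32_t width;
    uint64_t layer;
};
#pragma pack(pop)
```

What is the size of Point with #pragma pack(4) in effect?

0..5  format  (5B, 1-aligned)
5..8  -- padding (3B)
8..16  channels  (8B, 4-aligned)
16..17  stride  (1B, 1-aligned)
17..18  -- padding (1B)
18..24  mip_level  (6B, 2-aligned)
24..28  width  (4B, 4-aligned)
28..36  layer  (8B, 4-aligned)
sizeof = 36, alignof = 4

36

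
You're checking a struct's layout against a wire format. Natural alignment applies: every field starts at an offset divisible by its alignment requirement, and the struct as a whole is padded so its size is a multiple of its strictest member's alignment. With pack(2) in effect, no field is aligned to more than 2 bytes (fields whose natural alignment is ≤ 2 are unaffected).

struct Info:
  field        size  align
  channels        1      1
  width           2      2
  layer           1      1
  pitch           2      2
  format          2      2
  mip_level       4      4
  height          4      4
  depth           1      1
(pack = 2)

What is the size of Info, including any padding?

0..1  channels  (1B, 1-aligned)
1..2  -- padding (1B)
2..4  width  (2B, 2-aligned)
4..5  layer  (1B, 1-aligned)
5..6  -- padding (1B)
6..8  pitch  (2B, 2-aligned)
8..10  format  (2B, 2-aligned)
10..14  mip_level  (4B, 2-aligned)
14..18  height  (4B, 2-aligned)
18..19  depth  (1B, 1-aligned)
19..20  -- tail padding (1B)
sizeof = 20, alignof = 2

20 bytes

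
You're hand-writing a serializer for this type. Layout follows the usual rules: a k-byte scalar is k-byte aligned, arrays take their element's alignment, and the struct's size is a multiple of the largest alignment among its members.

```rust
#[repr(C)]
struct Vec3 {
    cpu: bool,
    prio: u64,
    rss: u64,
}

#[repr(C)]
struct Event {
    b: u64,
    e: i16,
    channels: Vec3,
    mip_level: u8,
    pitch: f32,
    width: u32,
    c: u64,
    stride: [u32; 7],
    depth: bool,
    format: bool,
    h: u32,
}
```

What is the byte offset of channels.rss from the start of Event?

Vec3: 0..1  cpu  (1B, 1-aligned); 1..8  -- padding (7B); 8..16  prio  (8B, 8-aligned); 16..24  rss  (8B, 8-aligned); sizeof = 24, alignof = 8
0..8  b  (8B, 8-aligned)
8..10  e  (2B, 2-aligned)
10..16  -- padding (6B)
16..40  channels  (24B, 8-aligned)
within Vec3: rss at 16
16 + 16 = 32

32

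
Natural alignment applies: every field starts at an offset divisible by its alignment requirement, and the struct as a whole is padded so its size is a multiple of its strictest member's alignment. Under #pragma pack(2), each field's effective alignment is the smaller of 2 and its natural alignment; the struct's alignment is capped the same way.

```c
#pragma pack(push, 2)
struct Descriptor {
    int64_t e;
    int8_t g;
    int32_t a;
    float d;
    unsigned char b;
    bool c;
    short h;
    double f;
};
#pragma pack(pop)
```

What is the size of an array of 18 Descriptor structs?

e at 0 (size 8, align 2) → ends 8
g at 8 (size 1, align 1) → ends 9
pad 1 to align 2 for a
a at 10 (size 4, align 2) → ends 14
d at 14 (size 4, align 2) → ends 18
b at 18 (size 1, align 1) → ends 19
c at 19 (size 1, align 1) → ends 20
h at 20 (size 2, align 2) → ends 22
f at 22 (size 8, align 2) → ends 30
total 30 bytes, alignment 2
array of 18: 18 × 30 = 540

540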